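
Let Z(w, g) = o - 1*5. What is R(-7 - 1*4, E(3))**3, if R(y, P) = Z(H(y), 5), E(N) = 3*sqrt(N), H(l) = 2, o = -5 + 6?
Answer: -64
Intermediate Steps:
o = 1
Z(w, g) = -4 (Z(w, g) = 1 - 1*5 = 1 - 5 = -4)
R(y, P) = -4
R(-7 - 1*4, E(3))**3 = (-4)**3 = -64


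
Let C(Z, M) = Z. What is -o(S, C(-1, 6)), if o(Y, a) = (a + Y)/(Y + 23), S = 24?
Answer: -23/47 ≈ -0.48936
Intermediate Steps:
o(Y, a) = (Y + a)/(23 + Y)
-o(S, C(-1, 6)) = -(24 - 1)/(23 + 24) = -23/47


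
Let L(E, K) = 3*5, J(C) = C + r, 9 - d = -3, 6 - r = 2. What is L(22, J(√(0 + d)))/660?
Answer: 1/44 ≈ 0.022727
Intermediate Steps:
r = 4 (r = 6 - 1*2 = 6 - 2 = 4)
d = 12 (d = 9 - 1*(-3) = 9 + 3 = 12)
J(C) = 4 + C (J(C) = C + 4 = 4 + C)
L(E, K) = 15
L(22, J(√(0 + d)))/660 = 15/660 = 15*(1/660) = 1/44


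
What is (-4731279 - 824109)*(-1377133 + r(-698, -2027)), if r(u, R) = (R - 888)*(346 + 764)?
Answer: 25625799324804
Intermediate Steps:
r(u, R) = -985680 + 1110*R (r(u, R) = (-888 + R)*1110 = -985680 + 1110*R)
(-4731279 - 824109)*(-1377133 + r(-698, -2027)) = (-4731279 - 824109)*(-1377133 + (-985680 + 1110*(-2027))) = -5555388*(-1377133 + (-985680 - 2249970)) = -5555388*(-1377133 - 3235650) = -5555388*(-4612783) = 25625799324804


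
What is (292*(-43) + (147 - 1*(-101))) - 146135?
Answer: -158443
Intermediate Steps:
(292*(-43) + (147 - 1*(-101))) - 146135 = (-12556 + (147 + 101)) - 146135 = (-12556 + 248) - 146135 = -12308 - 146135 = -158443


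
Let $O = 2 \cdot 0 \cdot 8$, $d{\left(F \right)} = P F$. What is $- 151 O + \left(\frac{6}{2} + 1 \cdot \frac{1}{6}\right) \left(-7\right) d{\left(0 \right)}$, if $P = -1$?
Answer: $0$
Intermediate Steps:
$d{\left(F \right)} = - F$
$O = 0$ ($O = 0 \cdot 8 = 0$)
$- 151 O + \left(\frac{6}{2} + 1 \cdot \frac{1}{6}\right) \left(-7\right) d{\left(0 \right)} = \left(-151\right) 0 + \left(\frac{6}{2} + 1 \cdot \frac{1}{6}\right) \left(-7\right) \left(\left(-1\right) 0\right) = 0 + \left(6 \cdot \frac{1}{2} + 1 \cdot \frac{1}{6}\right) \left(-7\right) 0 = 0 + \left(3 + \frac{1}{6}\right) \left(-7\right) 0 = 0 + \frac{19}{6} \left(-7\right) 0 = 0 - 0 = 0 + 0 = 0$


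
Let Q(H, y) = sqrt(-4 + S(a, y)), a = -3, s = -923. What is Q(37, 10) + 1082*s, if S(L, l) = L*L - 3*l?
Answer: -998686 + 5*I ≈ -9.9869e+5 + 5.0*I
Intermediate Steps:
S(L, l) = L**2 - 3*l
Q(H, y) = sqrt(5 - 3*y) (Q(H, y) = sqrt(-4 + ((-3)**2 - 3*y)) = sqrt(-4 + (9 - 3*y)) = sqrt(5 - 3*y))
Q(37, 10) + 1082*s = sqrt(5 - 3*10) + 1082*(-923) = sqrt(5 - 30) - 998686 = sqrt(-25) - 998686 = 5*I - 998686 = -998686 + 5*I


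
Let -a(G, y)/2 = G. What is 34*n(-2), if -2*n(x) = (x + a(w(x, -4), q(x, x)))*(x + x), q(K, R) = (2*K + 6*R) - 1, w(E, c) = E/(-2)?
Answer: -272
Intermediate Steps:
w(E, c) = -E/2 (w(E, c) = E*(-1/2) = -E/2)
q(K, R) = -1 + 2*K + 6*R
a(G, y) = -2*G
n(x) = -2*x**2 (n(x) = -(x - (-1)*x)*(x + x)/2 = -(x + x)*2*x/2 = -2*x*2*x/2 = -2*x**2)
34*n(-2) = 34*(-2*(-2)**2) = 34*(-2*4) = 34*(-8) = -272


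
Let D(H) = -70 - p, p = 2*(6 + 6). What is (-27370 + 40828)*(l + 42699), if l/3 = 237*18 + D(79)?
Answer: 743083470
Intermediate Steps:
p = 24 (p = 2*12 = 24)
D(H) = -94 (D(H) = -70 - 1*24 = -70 - 24 = -94)
l = 12516 (l = 3*(237*18 - 94) = 3*(4266 - 94) = 3*4172 = 12516)
(-27370 + 40828)*(l + 42699) = (-27370 + 40828)*(12516 + 42699) = 13458*55215 = 743083470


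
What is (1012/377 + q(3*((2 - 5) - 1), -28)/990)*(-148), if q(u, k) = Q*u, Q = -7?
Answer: -25494184/62205 ≈ -409.84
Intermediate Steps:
q(u, k) = -7*u
(1012/377 + q(3*((2 - 5) - 1), -28)/990)*(-148) = (1012/377 - 21*((2 - 5) - 1)/990)*(-148) = (1012*(1/377) - 21*(-3 - 1)*(1/990))*(-148) = (1012/377 - 21*(-4)*(1/990))*(-148) = (1012/377 - 7*(-12)*(1/990))*(-148) = (1012/377 + 84*(1/990))*(-148) = (1012/377 + 14/165)*(-148) = (172258/62205)*(-148) = -25494184/62205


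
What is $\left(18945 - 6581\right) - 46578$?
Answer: $-34214$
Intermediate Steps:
$\left(18945 - 6581\right) - 46578 = 12364 - 46578 = -34214$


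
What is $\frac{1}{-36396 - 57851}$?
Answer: $- \frac{1}{94247} \approx -1.061 \cdot 10^{-5}$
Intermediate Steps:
$\frac{1}{-36396 - 57851} = \frac{1}{-94247} = - \frac{1}{94247}$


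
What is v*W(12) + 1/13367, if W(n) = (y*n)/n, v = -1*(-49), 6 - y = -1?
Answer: 4584882/13367 ≈ 343.00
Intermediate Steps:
y = 7 (y = 6 - 1*(-1) = 6 + 1 = 7)
v = 49
W(n) = 7 (W(n) = (7*n)/n = 7)
v*W(12) + 1/13367 = 49*7 + 1/13367 = 343 + 1/13367 = 4584882/13367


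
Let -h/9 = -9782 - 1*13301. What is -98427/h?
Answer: -32809/69249 ≈ -0.47378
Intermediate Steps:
h = 207747 (h = -9*(-9782 - 1*13301) = -9*(-9782 - 13301) = -9*(-23083) = 207747)
-98427/h = -98427/207747 = -98427*1/207747 = -32809/69249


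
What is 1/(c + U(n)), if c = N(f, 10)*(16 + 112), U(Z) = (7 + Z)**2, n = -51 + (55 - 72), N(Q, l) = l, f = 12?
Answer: 1/5001 ≈ 0.00019996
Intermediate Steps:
n = -68 (n = -51 - 17 = -68)
c = 1280 (c = 10*(16 + 112) = 10*128 = 1280)
1/(c + U(n)) = 1/(1280 + (7 - 68)**2) = 1/(1280 + (-61)**2) = 1/(1280 + 3721) = 1/5001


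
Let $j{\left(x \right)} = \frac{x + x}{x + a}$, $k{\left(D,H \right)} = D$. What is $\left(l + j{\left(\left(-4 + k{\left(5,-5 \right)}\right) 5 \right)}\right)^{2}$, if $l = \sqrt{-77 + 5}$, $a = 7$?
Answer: $- \frac{2567}{36} + 10 i \sqrt{2} \approx -71.306 + 14.142 i$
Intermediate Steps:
$l = 6 i \sqrt{2}$ ($l = \sqrt{-72} = 6 i \sqrt{2} \approx 8.4853 i$)
$j{\left(x \right)} = \frac{2 x}{7 + x}$ ($j{\left(x \right)} = \frac{x + x}{x + 7} = \frac{2 x}{7 + x}$)
$\left(l + j{\left(\left(-4 + k{\left(5,-5 \right)}\right) 5 \right)}\right)^{2} = \left(6 i \sqrt{2} + \frac{2 \left(-4 + 5\right) 5}{7 + \left(-4 + 5\right) 5}\right)^{2} = \left(6 i \sqrt{2} + \frac{2 \cdot 1 \cdot 5}{7 + 1 \cdot 5}\right)^{2} = \left(6 i \sqrt{2} + 2 \cdot 5 \frac{1}{7 + 5}\right)^{2} = \left(6 i \sqrt{2} + 2 \cdot 5 \cdot \frac{1}{12}\right)^{2} = \left(6 i \sqrt{2} + \frac{5}{6}\right)^{2} = \left(\frac{5}{6} + 6 i \sqrt{2}\right)^{2}$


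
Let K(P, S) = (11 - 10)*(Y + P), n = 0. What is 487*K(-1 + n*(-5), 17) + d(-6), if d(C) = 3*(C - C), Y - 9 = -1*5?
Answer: 1461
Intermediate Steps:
Y = 4 (Y = 9 - 1*5 = 9 - 5 = 4)
d(C) = 0 (d(C) = 3*0 = 0)
K(P, S) = 4 + P (K(P, S) = (11 - 10)*(4 + P) = 1*(4 + P) = 4 + P)
487*K(-1 + n*(-5), 17) + d(-6) = 487*(4 + (-1 + 0*(-5))) + 0 = 487*(4 + (-1 + 0)) + 0 = 487*(4 - 1) + 0 = 487*3 + 0 = 1461 + 0 = 1461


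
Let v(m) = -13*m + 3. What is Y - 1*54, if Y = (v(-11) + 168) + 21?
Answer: 281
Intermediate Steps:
v(m) = 3 - 13*m
Y = 335 (Y = ((3 - 13*(-11)) + 168) + 21 = ((3 + 143) + 168) + 21 = (146 + 168) + 21 = 314 + 21 = 335)
Y - 1*54 = 335 - 1*54 = 335 - 54 = 281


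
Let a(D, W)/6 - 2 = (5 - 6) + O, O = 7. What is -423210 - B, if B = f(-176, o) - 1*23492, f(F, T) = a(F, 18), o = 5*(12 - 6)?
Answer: -399766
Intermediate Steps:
a(D, W) = 48 (a(D, W) = 12 + 6*((5 - 6) + 7) = 12 + 6*(-1 + 7) = 12 + 6*6 = 12 + 36 = 48)
o = 30 (o = 5*6 = 30)
f(F, T) = 48
B = -23444 (B = 48 - 1*23492 = 48 - 23492 = -23444)
-423210 - B = -423210 - 1*(-23444) = -423210 + 23444 = -399766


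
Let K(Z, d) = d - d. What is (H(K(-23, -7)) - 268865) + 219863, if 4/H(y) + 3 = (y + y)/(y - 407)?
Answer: -147010/3 ≈ -49003.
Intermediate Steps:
K(Z, d) = 0
H(y) = 4/(-3 + 2*y/(-407 + y)) (H(y) = 4/(-3 + (y + y)/(y - 407)) = 4/(-3 + (2*y)/(-407 + y)) = 4/(-3 + 2*y/(-407 + y)))
(H(K(-23, -7)) - 268865) + 219863 = (4*(407 - 1*0)/(-1221 + 0) - 268865) + 219863 = (4*(407 + 0)/(-1221) - 268865) + 219863 = (4*(-1/1221)*407 - 268865) + 219863 = (-4/3 - 268865) + 219863 = -806599/3 + 219863 = -147010/3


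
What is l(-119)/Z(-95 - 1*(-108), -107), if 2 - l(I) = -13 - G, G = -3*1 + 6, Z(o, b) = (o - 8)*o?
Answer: 18/65 ≈ 0.27692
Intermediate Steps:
Z(o, b) = o*(-8 + o) (Z(o, b) = (-8 + o)*o = o*(-8 + o))
G = 3 (G = -3 + 6 = 3)
l(I) = 18 (l(I) = 2 - (-13 - 1*3) = 2 - (-13 - 3) = 2 - 1*(-16) = 2 + 16 = 18)
l(-119)/Z(-95 - 1*(-108), -107) = 18/(((-95 - 1*(-108))*(-8 + (-95 - 1*(-108))))) = 18/(((-95 + 108)*(-8 + (-95 + 108)))) = 18/((13*(-8 + 13))) = 18/((13*5)) = 18/65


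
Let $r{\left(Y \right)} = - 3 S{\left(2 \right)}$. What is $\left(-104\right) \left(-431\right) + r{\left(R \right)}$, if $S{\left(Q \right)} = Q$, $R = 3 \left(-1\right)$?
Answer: $44818$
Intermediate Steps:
$R = -3$
$r{\left(Y \right)} = -6$ ($r{\left(Y \right)} = \left(-3\right) 2 = -6$)
$\left(-104\right) \left(-431\right) + r{\left(R \right)} = \left(-104\right) \left(-431\right) - 6 = 44824 - 6 = 44818$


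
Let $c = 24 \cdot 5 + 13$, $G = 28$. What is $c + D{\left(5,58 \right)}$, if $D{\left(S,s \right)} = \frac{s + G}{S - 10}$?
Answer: $\frac{579}{5} \approx 115.8$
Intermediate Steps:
$D{\left(S,s \right)} = \frac{28 + s}{-10 + S}$ ($D{\left(S,s \right)} = \frac{s + 28}{S - 10} = \frac{28 + s}{-10 + S}$)
$c = 133$ ($c = 120 + 13 = 133$)
$c + D{\left(5,58 \right)} = 133 + \frac{28 + 58}{-10 + 5} = 133 + \frac{1}{-5} \cdot 86 = 133 - \frac{86}{5} = \frac{579}{5}$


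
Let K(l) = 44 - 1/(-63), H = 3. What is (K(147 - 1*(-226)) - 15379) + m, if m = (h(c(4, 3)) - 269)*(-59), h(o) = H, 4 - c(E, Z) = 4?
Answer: 22618/63 ≈ 359.02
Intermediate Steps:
c(E, Z) = 0 (c(E, Z) = 4 - 1*4 = 4 - 4 = 0)
h(o) = 3
K(l) = 2773/63 (K(l) = 44 - 1*(-1/63) = 44 + 1/63 = 2773/63)
m = 15694 (m = (3 - 269)*(-59) = -266*(-59) = 15694)
(K(147 - 1*(-226)) - 15379) + m = (2773/63 - 15379) + 15694 = -966104/63 + 15694 = 22618/63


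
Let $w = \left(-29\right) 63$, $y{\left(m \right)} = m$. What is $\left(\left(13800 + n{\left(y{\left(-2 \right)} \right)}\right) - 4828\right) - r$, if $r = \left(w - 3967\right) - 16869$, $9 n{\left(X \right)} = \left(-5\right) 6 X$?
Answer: $\frac{94925}{3} \approx 31642.0$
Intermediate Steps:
$n{\left(X \right)} = - \frac{10 X}{3}$ ($n{\left(X \right)} = \frac{\left(-5\right) 6 X}{9} = \frac{\left(-30\right) X}{9} = - \frac{10 X}{3}$)
$w = -1827$
$r = -22663$ ($r = \left(-1827 - 3967\right) - 16869 = -5794 - 16869 = -22663$)
$\left(\left(13800 + n{\left(y{\left(-2 \right)} \right)}\right) - 4828\right) - r = \left(\left(13800 - - \frac{20}{3}\right) - 4828\right) - -22663 = \left(\left(13800 + \frac{20}{3}\right) - 4828\right) + 22663 = \left(\frac{41420}{3} - 4828\right) + 22663 = \frac{26936}{3} + 22663 = \frac{94925}{3}$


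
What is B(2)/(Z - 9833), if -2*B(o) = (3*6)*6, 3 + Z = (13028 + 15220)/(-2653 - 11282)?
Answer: 125415/22848818 ≈ 0.0054889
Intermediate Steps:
Z = -23351/4645 (Z = -3 + (13028 + 15220)/(-2653 - 11282) = -3 + 28248/(-13935) = -3 + 28248*(-1/13935) = -3 - 9416/4645 = -23351/4645 ≈ -5.0271)
B(o) = -54 (B(o) = -3*6*6/2 = -9*6 = -½*108 = -54)
B(2)/(Z - 9833) = -54/(-23351/4645 - 9833) = -54/(-45697636/4645) = -54*(-4645/45697636) = 125415/22848818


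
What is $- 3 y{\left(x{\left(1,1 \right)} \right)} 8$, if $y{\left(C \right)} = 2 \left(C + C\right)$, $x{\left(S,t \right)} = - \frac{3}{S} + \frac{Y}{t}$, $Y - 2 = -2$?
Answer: $288$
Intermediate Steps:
$Y = 0$ ($Y = 2 - 2 = 0$)
$x{\left(S,t \right)} = - \frac{3}{S}$ ($x{\left(S,t \right)} = - \frac{3}{S} + \frac{0}{t} = - \frac{3}{S} + 0 = - \frac{3}{S}$)
$y{\left(C \right)} = 4 C$ ($y{\left(C \right)} = 2 \cdot 2 C = 4 C$)
$- 3 y{\left(x{\left(1,1 \right)} \right)} 8 = - 3 \cdot 4 \left(- \frac{3}{1}\right) 8 = - 3 \cdot 4 \left(\left(-3\right) 1\right) 8 = - 3 \cdot 4 \left(-3\right) 8 = \left(-3\right) \left(-12\right) 8 = 36 \cdot 8 = 288$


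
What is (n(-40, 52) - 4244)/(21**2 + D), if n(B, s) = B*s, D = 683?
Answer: -1581/281 ≈ -5.6263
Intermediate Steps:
(n(-40, 52) - 4244)/(21**2 + D) = (-40*52 - 4244)/(21**2 + 683) = (-2080 - 4244)/(441 + 683) = -6324/1124 = -6324*1/1124 = -1581/281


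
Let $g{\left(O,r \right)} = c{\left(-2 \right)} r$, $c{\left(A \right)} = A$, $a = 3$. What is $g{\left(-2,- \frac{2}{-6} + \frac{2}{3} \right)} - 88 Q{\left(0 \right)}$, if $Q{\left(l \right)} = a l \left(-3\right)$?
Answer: $-2$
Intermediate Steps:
$Q{\left(l \right)} = - 9 l$ ($Q{\left(l \right)} = 3 l \left(-3\right) = - 9 l$)
$g{\left(O,r \right)} = - 2 r$
$g{\left(-2,- \frac{2}{-6} + \frac{2}{3} \right)} - 88 Q{\left(0 \right)} = - 2 \left(- \frac{2}{-6} + \frac{2}{3}\right) - 88 \left(\left(-9\right) 0\right) = - 2 \left(\left(-2\right) \left(- \frac{1}{6}\right) + 2 \cdot \frac{1}{3}\right) - 0 = - 2 \left(\frac{1}{3} + \frac{2}{3}\right) + 0 = \left(-2\right) 1 + 0 = -2 + 0 = -2$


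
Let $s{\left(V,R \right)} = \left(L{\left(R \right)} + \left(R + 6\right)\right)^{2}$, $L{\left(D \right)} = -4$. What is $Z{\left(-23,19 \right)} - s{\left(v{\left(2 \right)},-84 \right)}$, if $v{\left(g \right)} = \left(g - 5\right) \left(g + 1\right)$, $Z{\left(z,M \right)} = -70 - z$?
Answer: $-6771$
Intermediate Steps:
$v{\left(g \right)} = \left(1 + g\right) \left(-5 + g\right)$ ($v{\left(g \right)} = \left(-5 + g\right) \left(1 + g\right) = \left(1 + g\right) \left(-5 + g\right)$)
$s{\left(V,R \right)} = \left(2 + R\right)^{2}$ ($s{\left(V,R \right)} = \left(-4 + \left(R + 6\right)\right)^{2} = \left(-4 + \left(6 + R\right)\right)^{2} = \left(2 + R\right)^{2}$)
$Z{\left(-23,19 \right)} - s{\left(v{\left(2 \right)},-84 \right)} = \left(-70 - -23\right) - \left(2 - 84\right)^{2} = \left(-70 + 23\right) - \left(-82\right)^{2} = -47 - 6724 = -6771$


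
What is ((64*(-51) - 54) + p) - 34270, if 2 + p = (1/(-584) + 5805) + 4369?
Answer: -16010945/584 ≈ -27416.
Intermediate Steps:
p = 5940447/584 (p = -2 + ((1/(-584) + 5805) + 4369) = -2 + ((-1/584 + 5805) + 4369) = -2 + (3390119/584 + 4369) = -2 + 5941615/584 = 5940447/584 ≈ 10172.)
((64*(-51) - 54) + p) - 34270 = ((64*(-51) - 54) + 5940447/584) - 34270 = ((-3264 - 54) + 5940447/584) - 34270 = (-3318 + 5940447/584) - 34270 = 4002735/584 - 34270 = -16010945/584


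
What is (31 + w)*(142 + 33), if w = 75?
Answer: 18550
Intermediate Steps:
(31 + w)*(142 + 33) = (31 + 75)*(142 + 33) = 106*175 = 18550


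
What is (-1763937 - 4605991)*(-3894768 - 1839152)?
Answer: 36524657557760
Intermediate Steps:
(-1763937 - 4605991)*(-3894768 - 1839152) = -6369928*(-5733920) = 36524657557760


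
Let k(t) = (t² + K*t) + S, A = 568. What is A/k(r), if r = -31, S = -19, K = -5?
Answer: 568/1097 ≈ 0.51778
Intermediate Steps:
k(t) = -19 + t² - 5*t (k(t) = (t² - 5*t) - 19 = -19 + t² - 5*t)
A/k(r) = 568/(-19 + (-31)² - 5*(-31)) = 568/(-19 + 961 + 155) = 568/1097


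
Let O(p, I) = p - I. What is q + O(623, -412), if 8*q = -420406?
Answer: -206063/4 ≈ -51516.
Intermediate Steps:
q = -210203/4 (q = (⅛)*(-420406) = -210203/4 ≈ -52551.)
q + O(623, -412) = -210203/4 + (623 - 1*(-412)) = -210203/4 + (623 + 412) = -210203/4 + 1035 = -206063/4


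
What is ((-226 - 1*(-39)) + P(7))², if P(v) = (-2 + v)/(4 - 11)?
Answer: 1726596/49 ≈ 35237.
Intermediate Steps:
P(v) = 2/7 - v/7 (P(v) = (-2 + v)/(-7) = (-2 + v)*(-⅐) = 2/7 - v/7)
((-226 - 1*(-39)) + P(7))² = ((-226 - 1*(-39)) + (2/7 - ⅐*7))² = ((-226 + 39) + (2/7 - 1))² = (-187 - 5/7)² = (-1314/7)² = 1726596/49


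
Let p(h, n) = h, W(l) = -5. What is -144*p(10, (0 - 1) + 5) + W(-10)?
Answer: -1445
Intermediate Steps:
-144*p(10, (0 - 1) + 5) + W(-10) = -144*10 - 5 = -1440 - 5 = -1445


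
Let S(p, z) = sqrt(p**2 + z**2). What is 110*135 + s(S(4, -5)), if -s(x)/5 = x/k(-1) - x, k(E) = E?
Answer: 14850 + 10*sqrt(41) ≈ 14914.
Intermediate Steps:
s(x) = 10*x (s(x) = -5*(x/(-1) - x) = -5*(x*(-1) - x) = -5*(-x - x) = -(-10)*x = 10*x)
110*135 + s(S(4, -5)) = 110*135 + 10*sqrt(4**2 + (-5)**2) = 14850 + 10*sqrt(16 + 25) = 14850 + 10*sqrt(41)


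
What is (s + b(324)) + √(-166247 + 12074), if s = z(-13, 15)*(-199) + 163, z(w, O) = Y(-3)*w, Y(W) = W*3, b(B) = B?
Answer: -22796 + I*√154173 ≈ -22796.0 + 392.65*I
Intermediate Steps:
Y(W) = 3*W
z(w, O) = -9*w (z(w, O) = (3*(-3))*w = -9*w)
s = -23120 (s = -9*(-13)*(-199) + 163 = 117*(-199) + 163 = -23283 + 163 = -23120)
(s + b(324)) + √(-166247 + 12074) = (-23120 + 324) + √(-166247 + 12074) = -22796 + √(-154173) = -22796 + I*√154173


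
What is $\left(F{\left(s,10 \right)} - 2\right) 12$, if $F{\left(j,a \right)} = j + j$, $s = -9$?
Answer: $-240$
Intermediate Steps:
$F{\left(j,a \right)} = 2 j$
$\left(F{\left(s,10 \right)} - 2\right) 12 = \left(2 \left(-9\right) - 2\right) 12 = \left(-18 - 2\right) 12 = \left(-20\right) 12 = -240$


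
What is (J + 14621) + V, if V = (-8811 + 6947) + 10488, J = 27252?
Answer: 50497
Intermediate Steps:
V = 8624 (V = -1864 + 10488 = 8624)
(J + 14621) + V = (27252 + 14621) + 8624 = 41873 + 8624 = 50497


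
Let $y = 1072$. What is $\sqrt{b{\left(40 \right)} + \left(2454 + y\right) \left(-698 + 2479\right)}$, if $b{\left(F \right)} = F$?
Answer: $\sqrt{6279846} \approx 2506.0$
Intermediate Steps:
$\sqrt{b{\left(40 \right)} + \left(2454 + y\right) \left(-698 + 2479\right)} = \sqrt{40 + \left(2454 + 1072\right) \left(-698 + 2479\right)} = \sqrt{40 + 3526 \cdot 1781} = \sqrt{40 + 6279806} = \sqrt{6279846}$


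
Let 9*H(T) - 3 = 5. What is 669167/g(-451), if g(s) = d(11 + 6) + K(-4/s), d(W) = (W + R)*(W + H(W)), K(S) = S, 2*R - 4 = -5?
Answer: 1810765902/798745 ≈ 2267.0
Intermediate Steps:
R = -1/2 (R = 2 + (1/2)*(-5) = 2 - 5/2 = -1/2 ≈ -0.50000)
H(T) = 8/9 (H(T) = 1/3 + (1/9)*5 = 1/3 + 5/9 = 8/9)
d(W) = (-1/2 + W)*(8/9 + W) (d(W) = (W - 1/2)*(W + 8/9) = (-1/2 + W)*(8/9 + W))
g(s) = 1771/6 - 4/s (g(s) = (-4/9 + (11 + 6)**2 + 7*(11 + 6)/18) - 4/s = (-4/9 + 17**2 + (7/18)*17) - 4/s = (-4/9 + 289 + 119/18) - 4/s = 1771/6 - 4/s)
669167/g(-451) = 669167/(1771/6 - 4/(-451)) = 669167/(1771/6 - 4*(-1/451)) = 669167/(1771/6 + 4/451) = 669167/(798745/2706) = 669167*(2706/798745) = 1810765902/798745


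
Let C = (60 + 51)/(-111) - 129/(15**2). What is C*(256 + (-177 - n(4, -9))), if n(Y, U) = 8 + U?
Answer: -1888/15 ≈ -125.87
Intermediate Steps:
C = -118/75 (C = 111*(-1/111) - 129/225 = -1 - 129*1/225 = -1 - 43/75 = -118/75 ≈ -1.5733)
C*(256 + (-177 - n(4, -9))) = -118*(256 + (-177 - (8 - 9)))/75 = -118*(256 + (-177 - 1*(-1)))/75 = -118*(256 + (-177 + 1))/75 = -118*(256 - 176)/75 = -118/75*80 = -1888/15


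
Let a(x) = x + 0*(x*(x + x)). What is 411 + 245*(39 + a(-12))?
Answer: 7026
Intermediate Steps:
a(x) = x (a(x) = x + 0*(x*(2*x)) = x + 0*(2*x**2) = x + 0 = x)
411 + 245*(39 + a(-12)) = 411 + 245*(39 - 12) = 411 + 245*27 = 411 + 6615 = 7026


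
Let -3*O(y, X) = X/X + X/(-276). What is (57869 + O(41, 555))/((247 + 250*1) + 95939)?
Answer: 5323979/8872112 ≈ 0.60008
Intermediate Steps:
O(y, X) = -⅓ + X/828 (O(y, X) = -(X/X + X/(-276))/3 = -(1 + X*(-1/276))/3 = -(1 - X/276)/3 = -⅓ + X/828)
(57869 + O(41, 555))/((247 + 250*1) + 95939) = (57869 + (-⅓ + (1/828)*555))/((247 + 250*1) + 95939) = (57869 + (-⅓ + 185/276))/((247 + 250) + 95939) = (57869 + 31/92)/(497 + 95939) = (5323979/92)/96436 = (5323979/92)*(1/96436) = 5323979/8872112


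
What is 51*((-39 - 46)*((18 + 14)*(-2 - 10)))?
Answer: 1664640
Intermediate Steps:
51*((-39 - 46)*((18 + 14)*(-2 - 10))) = 51*(-2720*(-12)) = 51*(-85*(-384)) = 51*32640 = 1664640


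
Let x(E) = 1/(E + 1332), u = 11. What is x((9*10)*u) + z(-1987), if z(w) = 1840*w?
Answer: -8489417759/2322 ≈ -3.6561e+6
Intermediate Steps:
x(E) = 1/(1332 + E)
x((9*10)*u) + z(-1987) = 1/(1332 + (9*10)*11) + 1840*(-1987) = 1/(1332 + 90*11) - 3656080 = 1/(1332 + 990) - 3656080 = 1/2322 - 3656080 = -8489417759/2322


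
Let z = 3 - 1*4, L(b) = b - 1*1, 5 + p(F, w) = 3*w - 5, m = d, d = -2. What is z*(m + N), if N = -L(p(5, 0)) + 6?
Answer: -15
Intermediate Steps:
m = -2
p(F, w) = -10 + 3*w (p(F, w) = -5 + (3*w - 5) = -5 + (-5 + 3*w) = -10 + 3*w)
L(b) = -1 + b (L(b) = b - 1 = -1 + b)
N = 17 (N = -(-1 + (-10 + 3*0)) + 6 = -(-1 + (-10 + 0)) + 6 = -(-1 - 10) + 6 = -1*(-11) + 6 = 11 + 6 = 17)
z = -1 (z = 3 - 4 = -1)
z*(m + N) = -(-2 + 17) = -1*15 = -15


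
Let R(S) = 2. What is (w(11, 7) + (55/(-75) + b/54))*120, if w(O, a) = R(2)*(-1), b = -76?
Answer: -4472/9 ≈ -496.89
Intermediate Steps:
w(O, a) = -2 (w(O, a) = 2*(-1) = -2)
(w(11, 7) + (55/(-75) + b/54))*120 = (-2 + (55/(-75) - 76/54))*120 = (-2 + (55*(-1/75) - 76*1/54))*120 = (-2 + (-11/15 - 38/27))*120 = (-2 - 289/135)*120 = -559/135*120 = -4472/9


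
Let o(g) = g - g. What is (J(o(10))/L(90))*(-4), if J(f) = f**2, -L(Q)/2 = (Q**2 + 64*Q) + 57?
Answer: 0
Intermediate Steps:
L(Q) = -114 - 128*Q - 2*Q**2 (L(Q) = -2*((Q**2 + 64*Q) + 57) = -2*(57 + Q**2 + 64*Q) = -114 - 128*Q - 2*Q**2)
o(g) = 0
(J(o(10))/L(90))*(-4) = (0**2/(-114 - 128*90 - 2*90**2))*(-4) = (0/(-114 - 11520 - 2*8100))*(-4) = (0/(-114 - 11520 - 16200))*(-4) = (0/(-27834))*(-4) = (0*(-1/27834))*(-4) = 0*(-4) = 0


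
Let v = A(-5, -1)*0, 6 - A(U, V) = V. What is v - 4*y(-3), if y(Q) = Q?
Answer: 12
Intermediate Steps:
A(U, V) = 6 - V
v = 0 (v = (6 - 1*(-1))*0 = (6 + 1)*0 = 7*0 = 0)
v - 4*y(-3) = 0 - 4*(-3) = 0 + 12 = 12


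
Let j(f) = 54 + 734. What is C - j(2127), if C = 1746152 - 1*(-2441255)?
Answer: 4186619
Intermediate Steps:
j(f) = 788
C = 4187407 (C = 1746152 + 2441255 = 4187407)
C - j(2127) = 4187407 - 1*788 = 4187407 - 788 = 4186619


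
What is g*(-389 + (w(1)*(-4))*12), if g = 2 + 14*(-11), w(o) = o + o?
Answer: 73720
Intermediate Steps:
w(o) = 2*o
g = -152 (g = 2 - 154 = -152)
g*(-389 + (w(1)*(-4))*12) = -152*(-389 + ((2*1)*(-4))*12) = -152*(-389 + (2*(-4))*12) = -152*(-389 - 8*12) = -152*(-389 - 96) = -152*(-485) = 73720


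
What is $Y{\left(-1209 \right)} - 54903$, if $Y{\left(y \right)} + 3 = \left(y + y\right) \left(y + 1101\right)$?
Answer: $206238$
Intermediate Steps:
$Y{\left(y \right)} = -3 + 2 y \left(1101 + y\right)$ ($Y{\left(y \right)} = -3 + \left(y + y\right) \left(y + 1101\right) = -3 + 2 y \left(1101 + y\right)$)
$Y{\left(-1209 \right)} - 54903 = \left(-3 + 2 \left(-1209\right)^{2} + 2202 \left(-1209\right)\right) - 54903 = \left(-3 + 2 \cdot 1461681 - 2662218\right) - 54903 = \left(-3 + 2923362 - 2662218\right) - 54903 = 261141 - 54903 = 206238$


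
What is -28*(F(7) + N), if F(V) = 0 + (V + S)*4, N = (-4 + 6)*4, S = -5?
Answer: -448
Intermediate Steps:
N = 8 (N = 2*4 = 8)
F(V) = -20 + 4*V (F(V) = 0 + (V - 5)*4 = 0 + (-5 + V)*4 = 0 + (-20 + 4*V) = -20 + 4*V)
-28*(F(7) + N) = -28*((-20 + 4*7) + 8) = -28*((-20 + 28) + 8) = -28*(8 + 8) = -28*16 = -448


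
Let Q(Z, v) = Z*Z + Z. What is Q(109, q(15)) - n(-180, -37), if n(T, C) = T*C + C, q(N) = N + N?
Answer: 5367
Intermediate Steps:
q(N) = 2*N
n(T, C) = C + C*T (n(T, C) = C*T + C = C + C*T)
Q(Z, v) = Z + Z**2 (Q(Z, v) = Z**2 + Z = Z + Z**2)
Q(109, q(15)) - n(-180, -37) = 109*(1 + 109) - (-37)*(1 - 180) = 109*110 - (-37)*(-179) = 11990 - 1*6623 = 11990 - 6623 = 5367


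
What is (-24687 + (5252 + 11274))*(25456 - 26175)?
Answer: 5867759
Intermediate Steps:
(-24687 + (5252 + 11274))*(25456 - 26175) = (-24687 + 16526)*(-719) = -8161*(-719) = 5867759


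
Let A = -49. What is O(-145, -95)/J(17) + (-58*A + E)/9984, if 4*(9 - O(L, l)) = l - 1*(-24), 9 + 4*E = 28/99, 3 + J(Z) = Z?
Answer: 60752239/27675648 ≈ 2.1952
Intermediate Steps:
J(Z) = -3 + Z
E = -863/396 (E = -9/4 + (28/99)/4 = -9/4 + (28*(1/99))/4 = -9/4 + (1/4)*(28/99) = -9/4 + 7/99 = -863/396 ≈ -2.1793)
O(L, l) = 3 - l/4 (O(L, l) = 9 - (l - 1*(-24))/4 = 9 - (l + 24)/4 = 9 - (24 + l)/4 = 9 + (-6 - l/4) = 3 - l/4)
O(-145, -95)/J(17) + (-58*A + E)/9984 = (3 - 1/4*(-95))/(-3 + 17) + (-58*(-49) - 863/396)/9984 = (3 + 95/4)/14 + (2842 - 863/396)*(1/9984) = (107/4)*(1/14) + (1124569/396)*(1/9984) = 107/56 + 1124569/3953664 = 60752239/27675648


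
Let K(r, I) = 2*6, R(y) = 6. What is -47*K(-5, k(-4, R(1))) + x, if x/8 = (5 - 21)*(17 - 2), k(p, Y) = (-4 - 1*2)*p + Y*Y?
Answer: -2484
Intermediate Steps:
k(p, Y) = Y² - 6*p (k(p, Y) = (-4 - 2)*p + Y² = -6*p + Y² = Y² - 6*p)
x = -1920 (x = 8*((5 - 21)*(17 - 2)) = 8*(-16*15) = 8*(-240) = -1920)
K(r, I) = 12
-47*K(-5, k(-4, R(1))) + x = -47*12 - 1920 = -564 - 1920 = -2484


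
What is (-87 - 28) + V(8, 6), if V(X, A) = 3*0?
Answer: -115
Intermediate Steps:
V(X, A) = 0
(-87 - 28) + V(8, 6) = (-87 - 28) + 0 = -115 + 0 = -115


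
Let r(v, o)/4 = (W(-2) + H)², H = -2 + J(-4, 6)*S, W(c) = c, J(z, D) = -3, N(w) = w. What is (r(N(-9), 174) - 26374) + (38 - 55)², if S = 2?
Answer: -25685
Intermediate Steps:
H = -8 (H = -2 - 3*2 = -2 - 6 = -8)
r(v, o) = 400 (r(v, o) = 4*(-2 - 8)² = 4*(-10)² = 4*100 = 400)
(r(N(-9), 174) - 26374) + (38 - 55)² = (400 - 26374) + (38 - 55)² = -25974 + (-17)² = -25974 + 289 = -25685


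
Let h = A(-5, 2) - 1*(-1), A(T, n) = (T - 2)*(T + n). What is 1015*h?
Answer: 22330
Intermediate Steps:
A(T, n) = (-2 + T)*(T + n)
h = 22 (h = ((-5)² - 2*(-5) - 2*2 - 5*2) - 1*(-1) = (25 + 10 - 4 - 10) + 1 = 21 + 1 = 22)
1015*h = 1015*22 = 22330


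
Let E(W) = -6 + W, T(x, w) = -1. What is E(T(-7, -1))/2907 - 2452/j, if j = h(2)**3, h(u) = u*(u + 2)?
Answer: -1782887/372096 ≈ -4.7915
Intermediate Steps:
h(u) = u*(2 + u)
j = 512 (j = (2*(2 + 2))**3 = (2*4)**3 = 8**3 = 512)
E(T(-7, -1))/2907 - 2452/j = (-6 - 1)/2907 - 2452/512 = -7*1/2907 - 2452*1/512 = -7/2907 - 613/128 = -1782887/372096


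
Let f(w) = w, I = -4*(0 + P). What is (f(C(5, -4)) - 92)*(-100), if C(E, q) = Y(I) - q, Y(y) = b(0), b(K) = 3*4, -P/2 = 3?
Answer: 7600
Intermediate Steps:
P = -6 (P = -2*3 = -6)
b(K) = 12
I = 24 (I = -4*(0 - 6) = -4*(-6) = 24)
Y(y) = 12
C(E, q) = 12 - q
(f(C(5, -4)) - 92)*(-100) = ((12 - 1*(-4)) - 92)*(-100) = ((12 + 4) - 92)*(-100) = (16 - 92)*(-100) = -76*(-100) = 7600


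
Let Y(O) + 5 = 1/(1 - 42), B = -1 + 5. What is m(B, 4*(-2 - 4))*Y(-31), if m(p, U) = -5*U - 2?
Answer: -24308/41 ≈ -592.88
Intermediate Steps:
B = 4
Y(O) = -206/41 (Y(O) = -5 + 1/(1 - 42) = -5 + 1/(-41) = -5 - 1/41 = -206/41)
m(p, U) = -2 - 5*U
m(B, 4*(-2 - 4))*Y(-31) = (-2 - 20*(-2 - 4))*(-206/41) = (-2 - 20*(-6))*(-206/41) = (-2 - 5*(-24))*(-206/41) = (-2 + 120)*(-206/41) = 118*(-206/41) = -24308/41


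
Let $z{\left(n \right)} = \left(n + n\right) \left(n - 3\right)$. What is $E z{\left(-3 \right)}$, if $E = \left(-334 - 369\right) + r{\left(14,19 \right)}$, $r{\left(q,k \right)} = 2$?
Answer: $-25236$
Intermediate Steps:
$z{\left(n \right)} = 2 n \left(-3 + n\right)$
$E = -701$ ($E = \left(-334 - 369\right) + 2 = -703 + 2 = -701$)
$E z{\left(-3 \right)} = - 701 \cdot 2 \left(-3\right) \left(-3 - 3\right) = - 701 \cdot 2 \left(-3\right) \left(-6\right) = \left(-701\right) 36 = -25236$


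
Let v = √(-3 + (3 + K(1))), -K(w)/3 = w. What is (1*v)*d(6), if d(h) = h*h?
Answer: 36*I*√3 ≈ 62.354*I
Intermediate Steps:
K(w) = -3*w
d(h) = h²
v = I*√3 (v = √(-3 + (3 - 3*1)) = √(-3 + (3 - 3)) = √(-3 + 0) = √(-3) = I*√3 ≈ 1.732*I)
(1*v)*d(6) = (1*(I*√3))*6² = (I*√3)*36 = 36*I*√3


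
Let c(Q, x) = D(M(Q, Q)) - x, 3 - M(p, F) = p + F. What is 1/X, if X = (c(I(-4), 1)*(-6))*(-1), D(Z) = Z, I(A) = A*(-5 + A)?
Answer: -1/420 ≈ -0.0023810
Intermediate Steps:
M(p, F) = 3 - F - p (M(p, F) = 3 - (p + F) = 3 - (F + p) = 3 + (-F - p) = 3 - F - p)
c(Q, x) = 3 - x - 2*Q (c(Q, x) = (3 - Q - Q) - x = (3 - 2*Q) - x = 3 - x - 2*Q)
X = -420 (X = ((3 - 1*1 - (-8)*(-5 - 4))*(-6))*(-1) = ((3 - 1 - (-8)*(-9))*(-6))*(-1) = ((3 - 1 - 2*36)*(-6))*(-1) = ((3 - 1 - 72)*(-6))*(-1) = -70*(-6)*(-1) = 420*(-1) = -420)
1/X = 1/(-420) = -1/420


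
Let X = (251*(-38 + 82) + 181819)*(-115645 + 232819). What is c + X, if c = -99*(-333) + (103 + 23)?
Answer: 22598562255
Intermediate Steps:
X = 22598529162 (X = (251*44 + 181819)*117174 = (11044 + 181819)*117174 = 192863*117174 = 22598529162)
c = 33093 (c = 32967 + 126 = 33093)
c + X = 33093 + 22598529162 = 22598562255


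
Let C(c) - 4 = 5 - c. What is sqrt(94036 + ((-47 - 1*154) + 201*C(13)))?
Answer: sqrt(93031) ≈ 305.01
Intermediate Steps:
C(c) = 9 - c (C(c) = 4 + (5 - c) = 9 - c)
sqrt(94036 + ((-47 - 1*154) + 201*C(13))) = sqrt(94036 + ((-47 - 1*154) + 201*(9 - 1*13))) = sqrt(94036 + ((-47 - 154) + 201*(9 - 13))) = sqrt(94036 + (-201 + 201*(-4))) = sqrt(94036 + (-201 - 804)) = sqrt(94036 - 1005) = sqrt(93031)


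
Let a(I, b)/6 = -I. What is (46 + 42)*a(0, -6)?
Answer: 0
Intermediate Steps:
a(I, b) = -6*I (a(I, b) = 6*(-I) = -6*I)
(46 + 42)*a(0, -6) = (46 + 42)*(-6*0) = 88*0 = 0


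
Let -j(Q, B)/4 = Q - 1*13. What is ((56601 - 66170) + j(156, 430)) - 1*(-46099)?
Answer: 35958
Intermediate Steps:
j(Q, B) = 52 - 4*Q (j(Q, B) = -4*(Q - 1*13) = -4*(Q - 13) = -4*(-13 + Q) = 52 - 4*Q)
((56601 - 66170) + j(156, 430)) - 1*(-46099) = ((56601 - 66170) + (52 - 4*156)) - 1*(-46099) = (-9569 + (52 - 624)) + 46099 = (-9569 - 572) + 46099 = -10141 + 46099 = 35958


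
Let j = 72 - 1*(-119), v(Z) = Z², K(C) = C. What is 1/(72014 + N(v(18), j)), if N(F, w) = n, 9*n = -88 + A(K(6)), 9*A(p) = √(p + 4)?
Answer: 236209851/17008106602477 - 81*√10/34016213204954 ≈ 1.3888e-5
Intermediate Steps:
A(p) = √(4 + p)/9 (A(p) = √(p + 4)/9 = √(4 + p)/9)
j = 191 (j = 72 + 119 = 191)
n = -88/9 + √10/81 (n = (-88 + √(4 + 6)/9)/9 = (-88 + √10/9)/9 = -88/9 + √10/81 ≈ -9.7387)
N(F, w) = -88/9 + √10/81
1/(72014 + N(v(18), j)) = 1/(72014 + (-88/9 + √10/81)) = 1/(648038/9 + √10/81)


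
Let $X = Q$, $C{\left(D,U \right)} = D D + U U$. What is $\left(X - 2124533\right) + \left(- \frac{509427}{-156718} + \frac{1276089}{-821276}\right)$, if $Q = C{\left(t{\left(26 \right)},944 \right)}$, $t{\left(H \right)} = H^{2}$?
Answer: $- \frac{49965972072278889}{64354366084} \approx -7.7642 \cdot 10^{5}$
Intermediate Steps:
$C{\left(D,U \right)} = D^{2} + U^{2}$
$Q = 1348112$ ($Q = \left(26^{2}\right)^{2} + 944^{2} = 676^{2} + 891136 = 456976 + 891136 = 1348112$)
$X = 1348112$
$\left(X - 2124533\right) + \left(- \frac{509427}{-156718} + \frac{1276089}{-821276}\right) = \left(1348112 - 2124533\right) + \left(- \frac{509427}{-156718} + \frac{1276089}{-821276}\right) = -776421 + \left(\left(-509427\right) \left(- \frac{1}{156718}\right) + 1276089 \left(- \frac{1}{821276}\right)\right) = -776421 + \left(\frac{509427}{156718} - \frac{1276089}{821276}\right) = -776421 + \frac{109197026475}{64354366084} = - \frac{49965972072278889}{64354366084}$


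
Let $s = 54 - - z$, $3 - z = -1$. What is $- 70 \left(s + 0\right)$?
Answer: $-4060$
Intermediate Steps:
$z = 4$ ($z = 3 - -1 = 3 + 1 = 4$)
$s = 58$ ($s = 54 - \left(-1\right) 4 = 54 - -4 = 54 + 4 = 58$)
$- 70 \left(s + 0\right) = - 70 \left(58 + 0\right) = \left(-70\right) 58 = -4060$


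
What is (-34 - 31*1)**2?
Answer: 4225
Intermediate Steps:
(-34 - 31*1)**2 = (-34 - 31)**2 = (-65)**2 = 4225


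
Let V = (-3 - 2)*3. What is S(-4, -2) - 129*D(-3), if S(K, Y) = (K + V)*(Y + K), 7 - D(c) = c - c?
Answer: -789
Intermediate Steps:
D(c) = 7 (D(c) = 7 - (c - c) = 7 - 1*0 = 7 + 0 = 7)
V = -15 (V = -5*3 = -15)
S(K, Y) = (-15 + K)*(K + Y) (S(K, Y) = (K - 15)*(Y + K) = (-15 + K)*(K + Y))
S(-4, -2) - 129*D(-3) = ((-4)² - 15*(-4) - 15*(-2) - 4*(-2)) - 129*7 = (16 + 60 + 30 + 8) - 903 = 114 - 903 = -789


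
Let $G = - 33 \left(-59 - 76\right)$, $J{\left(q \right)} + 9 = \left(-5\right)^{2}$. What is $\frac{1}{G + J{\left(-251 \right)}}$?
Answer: $\frac{1}{4471} \approx 0.00022366$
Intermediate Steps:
$J{\left(q \right)} = 16$ ($J{\left(q \right)} = -9 + \left(-5\right)^{2} = -9 + 25 = 16$)
$G = 4455$ ($G = \left(-33\right) \left(-135\right) = 4455$)
$\frac{1}{G + J{\left(-251 \right)}} = \frac{1}{4455 + 16} = \frac{1}{4471}$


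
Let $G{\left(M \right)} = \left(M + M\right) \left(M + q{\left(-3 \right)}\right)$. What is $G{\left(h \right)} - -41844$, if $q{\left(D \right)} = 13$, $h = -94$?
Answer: $57072$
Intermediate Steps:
$G{\left(M \right)} = 2 M \left(13 + M\right)$ ($G{\left(M \right)} = \left(M + M\right) \left(M + 13\right) = 2 M \left(13 + M\right)$)
$G{\left(h \right)} - -41844 = 2 \left(-94\right) \left(13 - 94\right) - -41844 = 2 \left(-94\right) \left(-81\right) + 41844 = 15228 + 41844 = 57072$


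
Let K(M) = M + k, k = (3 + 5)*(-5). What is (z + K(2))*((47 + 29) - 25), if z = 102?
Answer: 3264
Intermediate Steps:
k = -40 (k = 8*(-5) = -40)
K(M) = -40 + M (K(M) = M - 40 = -40 + M)
(z + K(2))*((47 + 29) - 25) = (102 + (-40 + 2))*((47 + 29) - 25) = (102 - 38)*(76 - 25) = 64*51 = 3264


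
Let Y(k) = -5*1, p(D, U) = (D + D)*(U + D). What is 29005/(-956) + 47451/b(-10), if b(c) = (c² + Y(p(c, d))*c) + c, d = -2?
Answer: 5162807/16730 ≈ 308.60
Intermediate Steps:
p(D, U) = 2*D*(D + U) (p(D, U) = (2*D)*(D + U) = 2*D*(D + U))
Y(k) = -5
b(c) = c² - 4*c (b(c) = (c² - 5*c) + c = c² - 4*c)
29005/(-956) + 47451/b(-10) = 29005/(-956) + 47451/((-10*(-4 - 10))) = 29005*(-1/956) + 47451/((-10*(-14))) = -29005/956 + 47451/140 = 5162807/16730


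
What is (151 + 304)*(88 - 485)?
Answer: -180635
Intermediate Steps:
(151 + 304)*(88 - 485) = 455*(-397) = -180635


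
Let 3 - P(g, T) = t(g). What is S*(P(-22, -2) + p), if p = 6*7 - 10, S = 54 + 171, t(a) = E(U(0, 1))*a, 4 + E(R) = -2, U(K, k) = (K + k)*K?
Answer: -21825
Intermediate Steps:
U(K, k) = K*(K + k)
E(R) = -6 (E(R) = -4 - 2 = -6)
t(a) = -6*a
P(g, T) = 3 + 6*g (P(g, T) = 3 - (-6)*g = 3 + 6*g)
S = 225
p = 32 (p = 42 - 10 = 32)
S*(P(-22, -2) + p) = 225*((3 + 6*(-22)) + 32) = 225*((3 - 132) + 32) = 225*(-129 + 32) = 225*(-97) = -21825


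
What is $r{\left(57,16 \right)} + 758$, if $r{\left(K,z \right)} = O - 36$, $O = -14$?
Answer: $708$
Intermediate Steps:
$r{\left(K,z \right)} = -50$ ($r{\left(K,z \right)} = -14 - 36 = -50$)
$r{\left(57,16 \right)} + 758 = -50 + 758 = 708$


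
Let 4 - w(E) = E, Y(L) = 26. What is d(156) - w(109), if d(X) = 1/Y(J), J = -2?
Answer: 2731/26 ≈ 105.04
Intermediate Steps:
w(E) = 4 - E
d(X) = 1/26
d(156) - w(109) = 1/26 - (4 - 1*109) = 1/26 - (4 - 109) = 1/26 - 1*(-105) = 1/26 + 105 = 2731/26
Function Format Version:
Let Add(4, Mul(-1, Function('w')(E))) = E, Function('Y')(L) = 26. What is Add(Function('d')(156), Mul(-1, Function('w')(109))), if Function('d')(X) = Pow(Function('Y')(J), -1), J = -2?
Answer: Rational(2731, 26) ≈ 105.04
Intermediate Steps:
Function('w')(E) = Add(4, Mul(-1, E))
Function('d')(X) = Rational(1, 26) (Function('d')(X) = Pow(26, -1) = Rational(1, 26))
Add(Function('d')(156), Mul(-1, Function('w')(109))) = Add(Rational(1, 26), Mul(-1, Add(4, Mul(-1, 109)))) = Add(Rational(1, 26), Mul(-1, Add(4, -109))) = Add(Rational(1, 26), Mul(-1, -105)) = Add(Rational(1, 26), 105) = Rational(2731, 26)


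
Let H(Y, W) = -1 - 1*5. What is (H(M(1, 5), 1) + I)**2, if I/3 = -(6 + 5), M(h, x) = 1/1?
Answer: 1521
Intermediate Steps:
M(h, x) = 1
I = -33 (I = 3*(-(6 + 5)) = 3*(-1*11) = 3*(-11) = -33)
H(Y, W) = -6 (H(Y, W) = -1 - 5 = -6)
(H(M(1, 5), 1) + I)**2 = (-6 - 33)**2 = (-39)**2 = 1521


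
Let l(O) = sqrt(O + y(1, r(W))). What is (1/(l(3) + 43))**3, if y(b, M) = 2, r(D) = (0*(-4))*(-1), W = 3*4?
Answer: (43 + sqrt(5))**(-3) ≈ 1.0803e-5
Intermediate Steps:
W = 12
r(D) = 0 (r(D) = 0*(-1) = 0)
l(O) = sqrt(2 + O) (l(O) = sqrt(O + 2) = sqrt(2 + O))
(1/(l(3) + 43))**3 = (1/(sqrt(2 + 3) + 43))**3 = (1/(sqrt(5) + 43))**3 = (1/(43 + sqrt(5)))**3 = (43 + sqrt(5))**(-3)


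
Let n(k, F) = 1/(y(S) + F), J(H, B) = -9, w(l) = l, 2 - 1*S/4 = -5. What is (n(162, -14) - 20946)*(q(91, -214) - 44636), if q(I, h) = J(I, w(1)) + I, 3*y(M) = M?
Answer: 6532663419/7 ≈ 9.3324e+8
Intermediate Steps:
S = 28 (S = 8 - 4*(-5) = 8 + 20 = 28)
y(M) = M/3
n(k, F) = 1/(28/3 + F) (n(k, F) = 1/((1/3)*28 + F) = 1/(28/3 + F))
q(I, h) = -9 + I
(n(162, -14) - 20946)*(q(91, -214) - 44636) = (3/(28 + 3*(-14)) - 20946)*((-9 + 91) - 44636) = (3/(28 - 42) - 20946)*(82 - 44636) = (3/(-14) - 20946)*(-44554) = (3*(-1/14) - 20946)*(-44554) = (-3/14 - 20946)*(-44554) = -293247/14*(-44554) = 6532663419/7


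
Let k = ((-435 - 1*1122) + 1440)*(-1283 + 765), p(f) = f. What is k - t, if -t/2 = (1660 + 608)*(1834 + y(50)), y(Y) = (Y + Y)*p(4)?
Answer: 10194030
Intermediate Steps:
y(Y) = 8*Y (y(Y) = (Y + Y)*4 = (2*Y)*4 = 8*Y)
k = 60606 (k = ((-435 - 1122) + 1440)*(-518) = (-1557 + 1440)*(-518) = -117*(-518) = 60606)
t = -10133424 (t = -2*(1660 + 608)*(1834 + 8*50) = -4536*(1834 + 400) = -4536*2234 = -2*5066712 = -10133424)
k - t = 60606 - 1*(-10133424) = 60606 + 10133424 = 10194030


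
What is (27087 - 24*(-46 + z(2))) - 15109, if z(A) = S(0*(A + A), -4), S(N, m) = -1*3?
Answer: 13154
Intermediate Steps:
S(N, m) = -3
z(A) = -3
(27087 - 24*(-46 + z(2))) - 15109 = (27087 - 24*(-46 - 3)) - 15109 = (27087 - 24*(-49)) - 15109 = (27087 + 1176) - 15109 = 28263 - 15109 = 13154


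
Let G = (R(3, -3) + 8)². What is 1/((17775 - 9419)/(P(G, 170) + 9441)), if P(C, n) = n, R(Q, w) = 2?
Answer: 9611/8356 ≈ 1.1502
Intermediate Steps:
G = 100 (G = (2 + 8)² = 10² = 100)
1/((17775 - 9419)/(P(G, 170) + 9441)) = 1/((17775 - 9419)/(170 + 9441)) = 1/(8356/9611) = 9611/8356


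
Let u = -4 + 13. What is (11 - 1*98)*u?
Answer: -783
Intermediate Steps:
u = 9
(11 - 1*98)*u = (11 - 1*98)*9 = (11 - 98)*9 = -87*9 = -783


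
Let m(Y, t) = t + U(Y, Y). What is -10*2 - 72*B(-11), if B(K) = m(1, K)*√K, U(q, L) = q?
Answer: -20 + 720*I*√11 ≈ -20.0 + 2388.0*I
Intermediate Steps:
m(Y, t) = Y + t (m(Y, t) = t + Y = Y + t)
B(K) = √K*(1 + K) (B(K) = (1 + K)*√K = √K*(1 + K))
-10*2 - 72*B(-11) = -10*2 - 72*√(-11)*(1 - 11) = -20 - 72*I*√11*(-10) = -20 - (-720)*I*√11 = -20 + 720*I*√11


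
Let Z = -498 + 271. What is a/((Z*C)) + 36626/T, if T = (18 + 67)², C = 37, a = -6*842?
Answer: 344122474/60682775 ≈ 5.6708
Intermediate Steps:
a = -5052
T = 7225 (T = 85² = 7225)
Z = -227
a/((Z*C)) + 36626/T = -5052/((-227*37)) + 36626/7225 = -5052/(-8399) + 36626*(1/7225) = -5052*(-1/8399) + 36626/7225 = 5052/8399 + 36626/7225 = 344122474/60682775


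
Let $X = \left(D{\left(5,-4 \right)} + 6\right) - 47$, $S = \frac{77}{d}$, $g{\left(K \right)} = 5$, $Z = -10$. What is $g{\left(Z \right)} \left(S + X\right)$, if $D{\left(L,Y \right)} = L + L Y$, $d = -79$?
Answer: $- \frac{22505}{79} \approx -284.87$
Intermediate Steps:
$S = - \frac{77}{79}$ ($S = \frac{77}{-79} = 77 \left(- \frac{1}{79}\right) = - \frac{77}{79} \approx -0.97468$)
$X = -56$ ($X = \left(5 \left(1 - 4\right) + 6\right) - 47 = \left(5 \left(-3\right) + 6\right) - 47 = \left(-15 + 6\right) - 47 = -9 - 47 = -56$)
$g{\left(Z \right)} \left(S + X\right) = 5 \left(- \frac{77}{79} - 56\right) = 5 \left(- \frac{4501}{79}\right) = - \frac{22505}{79}$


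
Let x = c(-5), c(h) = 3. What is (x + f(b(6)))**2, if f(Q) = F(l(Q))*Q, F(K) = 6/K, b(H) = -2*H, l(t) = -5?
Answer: 7569/25 ≈ 302.76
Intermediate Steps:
f(Q) = -6*Q/5 (f(Q) = (6/(-5))*Q = (6*(-1/5))*Q = -6*Q/5)
x = 3
(x + f(b(6)))**2 = (3 - (-12)*6/5)**2 = (3 - 6/5*(-12))**2 = (3 + 72/5)**2 = (87/5)**2 = 7569/25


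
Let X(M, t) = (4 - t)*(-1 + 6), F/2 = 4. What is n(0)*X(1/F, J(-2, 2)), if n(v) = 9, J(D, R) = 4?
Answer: 0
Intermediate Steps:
F = 8 (F = 2*4 = 8)
X(M, t) = 20 - 5*t (X(M, t) = (4 - t)*5 = 20 - 5*t)
n(0)*X(1/F, J(-2, 2)) = 9*(20 - 5*4) = 9*(20 - 20) = 9*0 = 0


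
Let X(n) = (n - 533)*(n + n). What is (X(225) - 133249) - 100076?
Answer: -371925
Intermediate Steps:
X(n) = 2*n*(-533 + n) (X(n) = (-533 + n)*(2*n) = 2*n*(-533 + n))
(X(225) - 133249) - 100076 = (2*225*(-533 + 225) - 133249) - 100076 = (2*225*(-308) - 133249) - 100076 = (-138600 - 133249) - 100076 = -271849 - 100076 = -371925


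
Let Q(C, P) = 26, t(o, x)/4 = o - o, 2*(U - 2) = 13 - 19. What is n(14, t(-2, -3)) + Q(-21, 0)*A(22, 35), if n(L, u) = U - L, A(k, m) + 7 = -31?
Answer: -1003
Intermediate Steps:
U = -1 (U = 2 + (13 - 19)/2 = 2 + (1/2)*(-6) = 2 - 3 = -1)
A(k, m) = -38 (A(k, m) = -7 - 31 = -38)
t(o, x) = 0 (t(o, x) = 4*(o - o) = 4*0 = 0)
n(L, u) = -1 - L
n(14, t(-2, -3)) + Q(-21, 0)*A(22, 35) = (-1 - 1*14) + 26*(-38) = (-1 - 14) - 988 = -15 - 988 = -1003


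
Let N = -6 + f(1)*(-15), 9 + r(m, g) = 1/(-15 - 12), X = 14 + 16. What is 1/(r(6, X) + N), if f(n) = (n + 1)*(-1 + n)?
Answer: -27/406 ≈ -0.066502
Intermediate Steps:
X = 30
r(m, g) = -244/27 (r(m, g) = -9 + 1/(-15 - 12) = -9 + 1/(-27) = -9 - 1/27 = -244/27)
f(n) = (1 + n)*(-1 + n)
N = -6 (N = -6 + (-1 + 1**2)*(-15) = -6 + (-1 + 1)*(-15) = -6 + 0*(-15) = -6 + 0 = -6)
1/(r(6, X) + N) = 1/(-244/27 - 6) = 1/(-406/27) = -27/406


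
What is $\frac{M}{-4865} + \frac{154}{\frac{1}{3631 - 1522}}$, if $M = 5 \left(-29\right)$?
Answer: $\frac{316016807}{973} \approx 3.2479 \cdot 10^{5}$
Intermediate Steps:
$M = -145$
$\frac{M}{-4865} + \frac{154}{\frac{1}{3631 - 1522}} = - \frac{145}{-4865} + \frac{154}{\frac{1}{3631 - 1522}} = \left(-145\right) \left(- \frac{1}{4865}\right) + \frac{154}{\frac{1}{2109}} = \frac{29}{973} + 154 \frac{1}{\frac{1}{2109}} = \frac{29}{973} + 154 \cdot 2109 = \frac{29}{973} + 324786 = \frac{316016807}{973}$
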